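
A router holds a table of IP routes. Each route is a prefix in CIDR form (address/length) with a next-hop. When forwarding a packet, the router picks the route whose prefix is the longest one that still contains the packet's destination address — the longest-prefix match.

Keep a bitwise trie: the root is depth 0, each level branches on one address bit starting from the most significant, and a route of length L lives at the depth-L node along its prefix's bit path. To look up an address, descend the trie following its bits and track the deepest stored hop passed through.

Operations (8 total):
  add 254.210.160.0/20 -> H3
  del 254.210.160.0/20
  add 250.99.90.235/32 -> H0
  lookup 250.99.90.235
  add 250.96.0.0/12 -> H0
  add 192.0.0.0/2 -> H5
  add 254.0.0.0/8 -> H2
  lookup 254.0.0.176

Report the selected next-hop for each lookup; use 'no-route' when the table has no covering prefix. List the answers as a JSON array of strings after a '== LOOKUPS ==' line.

Apply in order:
  add 254.210.160.0/20 -> H3 at depth 20
  del 254.210.160.0/20 (clear depth 20)
  add 250.99.90.235/32 -> H0 at depth 32
  ? 250.99.90.235  path d0:-→d1:-→d2:-→d3:-→d4:-→d5:-→d6:-→d7:-→d8:-→d9:-→d10:-→d11:-→d12:-→d13:-→d14:-→d15:-→d16:-→d17:-→d18:-→d19:-→d20:-→d21:-→d22:-→d23:-→d24:-→d25:-→d26:-→d27:-→d28:-→d29:-→d30:-→d31:-→d32:H0  best=H0
  add 250.96.0.0/12 -> H0 at depth 12
  add 192.0.0.0/2 -> H5 at depth 2
  add 254.0.0.0/8 -> H2 at depth 8
  ? 254.0.0.176  path d0:-→d1:-→d2:H5→d3:-→d4:-→d5:-→d6:-→d7:-→d8:H2  best=H2

== LOOKUPS ==
["H0","H2"]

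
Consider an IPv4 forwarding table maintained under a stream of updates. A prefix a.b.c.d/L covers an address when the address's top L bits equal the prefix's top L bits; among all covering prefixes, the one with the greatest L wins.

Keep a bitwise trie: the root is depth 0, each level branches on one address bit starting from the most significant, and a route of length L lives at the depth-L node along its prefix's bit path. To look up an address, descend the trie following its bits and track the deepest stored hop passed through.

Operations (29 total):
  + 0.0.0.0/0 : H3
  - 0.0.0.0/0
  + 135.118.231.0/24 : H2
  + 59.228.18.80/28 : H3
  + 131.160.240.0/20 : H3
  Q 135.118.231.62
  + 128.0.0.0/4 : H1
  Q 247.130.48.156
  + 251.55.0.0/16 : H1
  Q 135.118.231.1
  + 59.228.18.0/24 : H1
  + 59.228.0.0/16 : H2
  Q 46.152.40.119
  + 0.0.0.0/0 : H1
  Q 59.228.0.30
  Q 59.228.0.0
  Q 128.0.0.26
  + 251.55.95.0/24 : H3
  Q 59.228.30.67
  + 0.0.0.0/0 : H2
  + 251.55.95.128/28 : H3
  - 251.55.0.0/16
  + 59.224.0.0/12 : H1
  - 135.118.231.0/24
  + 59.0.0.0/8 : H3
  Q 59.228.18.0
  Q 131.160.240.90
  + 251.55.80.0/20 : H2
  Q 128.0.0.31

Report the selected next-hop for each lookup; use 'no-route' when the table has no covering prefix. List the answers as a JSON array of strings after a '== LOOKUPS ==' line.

Apply in order:
  add 0.0.0.0/0 -> H3 at depth 0
  del 0.0.0.0/0 (clear depth 0)
  add 135.118.231.0/24 -> H2 at depth 24
  add 59.228.18.80/28 -> H3 at depth 28
  add 131.160.240.0/20 -> H3 at depth 20
  Q 135.118.231.62: descend 100001110111011011100111 ; hops seen [H2] ; pick H2
  add 128.0.0.0/4 -> H1 at depth 4
  Q 247.130.48.156: descend 1 ; hops seen [∅] ; pick no-route
  add 251.55.0.0/16 -> H1 at depth 16
  Q 135.118.231.1: descend 100001110111011011100111 ; hops seen [H1,H2] ; pick H2
  add 59.228.18.0/24 -> H1 at depth 24
  add 59.228.0.0/16 -> H2 at depth 16
  Q 46.152.40.119: descend 001 ; hops seen [∅] ; pick no-route
  add 0.0.0.0/0 -> H1 at depth 0
  Q 59.228.0.30: descend 0011101111100100000 ; hops seen [H1,H2] ; pick H2
  Q 59.228.0.0: descend 0011101111100100000 ; hops seen [H1,H2] ; pick H2
  Q 128.0.0.26: descend 100000 ; hops seen [H1,H1] ; pick H1
  add 251.55.95.0/24 -> H3 at depth 24
  Q 59.228.30.67: descend 00111011111001000001 ; hops seen [H1,H2] ; pick H2
  add 0.0.0.0/0 -> H2 at depth 0
  add 251.55.95.128/28 -> H3 at depth 28
  del 251.55.0.0/16 (clear depth 16)
  add 59.224.0.0/12 -> H1 at depth 12
  del 135.118.231.0/24 (clear depth 24)
  add 59.0.0.0/8 -> H3 at depth 8
  Q 59.228.18.0: descend 0011101111100100000100100 ; hops seen [H2,H3,H1,H2,H1] ; pick H1
  Q 131.160.240.90: descend 10000011101000001111 ; hops seen [H2,H1,H3] ; pick H3
  add 251.55.80.0/20 -> H2 at depth 20
  Q 128.0.0.31: descend 100000 ; hops seen [H2,H1] ; pick H1

== LOOKUPS ==
["H2","no-route","H2","no-route","H2","H2","H1","H2","H1","H3","H1"]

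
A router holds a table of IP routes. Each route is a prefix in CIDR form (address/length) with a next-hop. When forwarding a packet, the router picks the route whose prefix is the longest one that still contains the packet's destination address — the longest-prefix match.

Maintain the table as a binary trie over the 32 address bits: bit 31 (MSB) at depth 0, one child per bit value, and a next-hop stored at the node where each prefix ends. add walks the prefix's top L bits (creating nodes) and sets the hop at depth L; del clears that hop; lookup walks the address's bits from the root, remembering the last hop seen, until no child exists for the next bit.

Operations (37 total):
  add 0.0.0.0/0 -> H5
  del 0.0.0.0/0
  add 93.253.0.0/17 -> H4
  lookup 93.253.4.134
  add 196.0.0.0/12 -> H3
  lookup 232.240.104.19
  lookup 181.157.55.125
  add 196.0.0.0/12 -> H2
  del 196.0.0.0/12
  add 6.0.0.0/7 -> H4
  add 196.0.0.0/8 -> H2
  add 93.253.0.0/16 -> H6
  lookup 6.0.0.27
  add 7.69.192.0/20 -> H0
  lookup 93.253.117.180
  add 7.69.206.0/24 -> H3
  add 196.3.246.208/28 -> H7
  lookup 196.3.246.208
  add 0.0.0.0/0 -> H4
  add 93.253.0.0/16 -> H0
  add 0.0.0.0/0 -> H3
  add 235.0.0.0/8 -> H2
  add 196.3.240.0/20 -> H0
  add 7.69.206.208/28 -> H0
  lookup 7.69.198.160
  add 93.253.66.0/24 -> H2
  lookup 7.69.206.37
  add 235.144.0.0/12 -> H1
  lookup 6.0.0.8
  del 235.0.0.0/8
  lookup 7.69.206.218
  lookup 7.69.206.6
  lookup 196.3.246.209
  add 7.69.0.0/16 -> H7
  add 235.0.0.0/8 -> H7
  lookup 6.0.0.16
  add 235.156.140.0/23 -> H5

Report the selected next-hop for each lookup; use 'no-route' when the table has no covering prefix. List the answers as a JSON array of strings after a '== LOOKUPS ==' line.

Process each operation:
  add 0.0.0.0/0 -> H5 at depth 0
  del 0.0.0.0/0 (clear depth 0)
  add 93.253.0.0/17 -> H4 at depth 17
  ? 93.253.4.134  path d0:-→d1:-→d2:-→d3:-→d4:-→d5:-→d6:-→d7:-→d8:-→d9:-→d10:-→d11:-→d12:-→d13:-→d14:-→d15:-→d16:-→d17:H4  best=H4
  add 196.0.0.0/12 -> H3 at depth 12
  ? 232.240.104.19  path d0:-→d1:-→d2:-  best=no-route
  ? 181.157.55.125  path d0:-→d1:-  best=no-route
  add 196.0.0.0/12 -> H2 at depth 12
  del 196.0.0.0/12 (clear depth 12)
  add 6.0.0.0/7 -> H4 at depth 7
  add 196.0.0.0/8 -> H2 at depth 8
  add 93.253.0.0/16 -> H6 at depth 16
  ? 6.0.0.27  path d0:-→d1:-→d2:-→d3:-→d4:-→d5:-→d6:-→d7:H4  best=H4
  add 7.69.192.0/20 -> H0 at depth 20
  ? 93.253.117.180  path d0:-→d1:-→d2:-→d3:-→d4:-→d5:-→d6:-→d7:-→d8:-→d9:-→d10:-→d11:-→d12:-→d13:-→d14:-→d15:-→d16:H6→d17:H4  best=H4
  add 7.69.206.0/24 -> H3 at depth 24
  add 196.3.246.208/28 -> H7 at depth 28
  ? 196.3.246.208  path d0:-→d1:-→d2:-→d3:-→d4:-→d5:-→d6:-→d7:-→d8:H2→d9:-→d10:-→d11:-→d12:-→d13:-→d14:-→d15:-→d16:-→d17:-→d18:-→d19:-→d20:-→d21:-→d22:-→d23:-→d24:-→d25:-→d26:-→d27:-→d28:H7  best=H7
  add 0.0.0.0/0 -> H4 at depth 0
  add 93.253.0.0/16 -> H0 at depth 16
  add 0.0.0.0/0 -> H3 at depth 0
  add 235.0.0.0/8 -> H2 at depth 8
  add 196.3.240.0/20 -> H0 at depth 20
  add 7.69.206.208/28 -> H0 at depth 28
  ? 7.69.198.160  path d0:H3→d1:-→d2:-→d3:-→d4:-→d5:-→d6:-→d7:H4→d8:-→d9:-→d10:-→d11:-→d12:-→d13:-→d14:-→d15:-→d16:-→d17:-→d18:-→d19:-→d20:H0  best=H0
  add 93.253.66.0/24 -> H2 at depth 24
  ? 7.69.206.37  path d0:H3→d1:-→d2:-→d3:-→d4:-→d5:-→d6:-→d7:H4→d8:-→d9:-→d10:-→d11:-→d12:-→d13:-→d14:-→d15:-→d16:-→d17:-→d18:-→d19:-→d20:H0→d21:-→d22:-→d23:-→d24:H3  best=H3
  add 235.144.0.0/12 -> H1 at depth 12
  ? 6.0.0.8  path d0:H3→d1:-→d2:-→d3:-→d4:-→d5:-→d6:-→d7:H4  best=H4
  del 235.0.0.0/8 (clear depth 8)
  ? 7.69.206.218  path d0:H3→d1:-→d2:-→d3:-→d4:-→d5:-→d6:-→d7:H4→d8:-→d9:-→d10:-→d11:-→d12:-→d13:-→d14:-→d15:-→d16:-→d17:-→d18:-→d19:-→d20:H0→d21:-→d22:-→d23:-→d24:H3→d25:-→d26:-→d27:-→d28:H0  best=H0
  ? 7.69.206.6  path d0:H3→d1:-→d2:-→d3:-→d4:-→d5:-→d6:-→d7:H4→d8:-→d9:-→d10:-→d11:-→d12:-→d13:-→d14:-→d15:-→d16:-→d17:-→d18:-→d19:-→d20:H0→d21:-→d22:-→d23:-→d24:H3  best=H3
  ? 196.3.246.209  path d0:H3→d1:-→d2:-→d3:-→d4:-→d5:-→d6:-→d7:-→d8:H2→d9:-→d10:-→d11:-→d12:-→d13:-→d14:-→d15:-→d16:-→d17:-→d18:-→d19:-→d20:H0→d21:-→d22:-→d23:-→d24:-→d25:-→d26:-→d27:-→d28:H7  best=H7
  add 7.69.0.0/16 -> H7 at depth 16
  add 235.0.0.0/8 -> H7 at depth 8
  ? 6.0.0.16  path d0:H3→d1:-→d2:-→d3:-→d4:-→d5:-→d6:-→d7:H4  best=H4
  add 235.156.140.0/23 -> H5 at depth 23

== LOOKUPS ==
["H4","no-route","no-route","H4","H4","H7","H0","H3","H4","H0","H3","H7","H4"]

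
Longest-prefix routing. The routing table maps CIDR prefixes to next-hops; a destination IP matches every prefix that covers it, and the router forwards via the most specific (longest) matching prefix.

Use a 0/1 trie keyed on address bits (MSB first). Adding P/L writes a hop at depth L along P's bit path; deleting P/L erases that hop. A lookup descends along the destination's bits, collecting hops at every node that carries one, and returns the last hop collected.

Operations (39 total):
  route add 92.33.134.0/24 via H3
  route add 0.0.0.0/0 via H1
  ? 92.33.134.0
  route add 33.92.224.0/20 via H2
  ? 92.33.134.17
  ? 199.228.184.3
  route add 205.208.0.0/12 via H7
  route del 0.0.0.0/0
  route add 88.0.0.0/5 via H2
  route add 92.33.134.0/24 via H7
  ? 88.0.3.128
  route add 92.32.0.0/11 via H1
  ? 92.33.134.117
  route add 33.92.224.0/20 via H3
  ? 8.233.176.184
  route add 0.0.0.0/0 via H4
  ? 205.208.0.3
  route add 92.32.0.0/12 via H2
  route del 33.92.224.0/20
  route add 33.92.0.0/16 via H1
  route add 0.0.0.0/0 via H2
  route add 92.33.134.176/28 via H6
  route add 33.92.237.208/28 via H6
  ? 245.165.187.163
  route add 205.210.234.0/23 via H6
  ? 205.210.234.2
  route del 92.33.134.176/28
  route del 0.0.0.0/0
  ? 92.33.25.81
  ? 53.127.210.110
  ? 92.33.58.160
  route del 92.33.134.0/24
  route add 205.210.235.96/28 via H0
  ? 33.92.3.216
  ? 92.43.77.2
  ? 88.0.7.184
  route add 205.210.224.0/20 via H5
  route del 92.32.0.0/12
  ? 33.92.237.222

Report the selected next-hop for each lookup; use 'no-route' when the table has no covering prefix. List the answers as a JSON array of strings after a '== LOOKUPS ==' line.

Apply in order:
  + 92.33.134.0/24 (H3) depth=24
  + 0.0.0.0/0 (H1) depth=0
  Q 92.33.134.0: descend 010111000010000110000110 ; hops seen [H1,H3] ; pick H3
  + 33.92.224.0/20 (H2) depth=20
  Q 92.33.134.17: descend 010111000010000110000110 ; hops seen [H1,H3] ; pick H3
  Q 199.228.184.3: descend ε ; hops seen [H1] ; pick H1
  + 205.208.0.0/12 (H7) depth=12
  - 0.0.0.0/0 clear@0
  + 88.0.0.0/5 (H2) depth=5
  + 92.33.134.0/24 (H7) depth=24
  Q 88.0.3.128: descend 01011 ; hops seen [H2] ; pick H2
  + 92.32.0.0/11 (H1) depth=11
  Q 92.33.134.117: descend 010111000010000110000110 ; hops seen [H2,H1,H7] ; pick H7
  + 33.92.224.0/20 (H3) depth=20
  Q 8.233.176.184: descend 00 ; hops seen [∅] ; pick no-route
  + 0.0.0.0/0 (H4) depth=0
  Q 205.208.0.3: descend 110011011101 ; hops seen [H4,H7] ; pick H7
  + 92.32.0.0/12 (H2) depth=12
  - 33.92.224.0/20 clear@20
  + 33.92.0.0/16 (H1) depth=16
  + 0.0.0.0/0 (H2) depth=0
  + 92.33.134.176/28 (H6) depth=28
  + 33.92.237.208/28 (H6) depth=28
  Q 245.165.187.163: descend 11 ; hops seen [H2] ; pick H2
  + 205.210.234.0/23 (H6) depth=23
  Q 205.210.234.2: descend 11001101110100101110101 ; hops seen [H2,H7,H6] ; pick H6
  - 92.33.134.176/28 clear@28
  - 0.0.0.0/0 clear@0
  Q 92.33.25.81: descend 0101110000100001 ; hops seen [H2,H1,H2] ; pick H2
  Q 53.127.210.110: descend 001 ; hops seen [∅] ; pick no-route
  Q 92.33.58.160: descend 0101110000100001 ; hops seen [H2,H1,H2] ; pick H2
  - 92.33.134.0/24 clear@24
  + 205.210.235.96/28 (H0) depth=28
  Q 33.92.3.216: descend 0010000101011100 ; hops seen [H1] ; pick H1
  Q 92.43.77.2: descend 010111000010 ; hops seen [H2,H1,H2] ; pick H2
  Q 88.0.7.184: descend 01011 ; hops seen [H2] ; pick H2
  + 205.210.224.0/20 (H5) depth=20
  - 92.32.0.0/12 clear@12
  Q 33.92.237.222: descend 0010000101011100111011011101 ; hops seen [H1,H6] ; pick H6

== LOOKUPS ==
["H3","H3","H1","H2","H7","no-route","H7","H2","H6","H2","no-route","H2","H1","H2","H2","H6"]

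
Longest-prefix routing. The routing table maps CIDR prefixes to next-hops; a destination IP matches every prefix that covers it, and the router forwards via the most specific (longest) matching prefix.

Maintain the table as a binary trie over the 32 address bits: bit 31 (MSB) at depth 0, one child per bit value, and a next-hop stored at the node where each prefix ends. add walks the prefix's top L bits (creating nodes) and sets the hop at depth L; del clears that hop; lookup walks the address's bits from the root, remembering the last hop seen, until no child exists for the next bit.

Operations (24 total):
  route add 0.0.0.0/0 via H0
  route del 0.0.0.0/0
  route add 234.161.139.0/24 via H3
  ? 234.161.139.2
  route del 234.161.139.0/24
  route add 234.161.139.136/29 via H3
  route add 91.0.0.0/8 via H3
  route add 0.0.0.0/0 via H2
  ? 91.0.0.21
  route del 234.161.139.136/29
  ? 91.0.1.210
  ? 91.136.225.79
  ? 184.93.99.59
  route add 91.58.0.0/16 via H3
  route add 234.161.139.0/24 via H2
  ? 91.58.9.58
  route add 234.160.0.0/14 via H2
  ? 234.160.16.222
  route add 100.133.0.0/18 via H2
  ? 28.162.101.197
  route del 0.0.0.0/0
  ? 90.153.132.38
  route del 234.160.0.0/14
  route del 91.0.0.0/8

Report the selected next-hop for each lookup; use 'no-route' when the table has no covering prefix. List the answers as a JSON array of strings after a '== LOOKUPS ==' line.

Apply in order:
  add 0.0.0.0/0 -> H0 at depth 0
  del 0.0.0.0/0 (clear depth 0)
  add 234.161.139.0/24 -> H3 at depth 24
  Q 234.161.139.2: descend 111010101010000110001011 ; hops seen [H3] ; pick H3
  del 234.161.139.0/24 (clear depth 24)
  add 234.161.139.136/29 -> H3 at depth 29
  add 91.0.0.0/8 -> H3 at depth 8
  add 0.0.0.0/0 -> H2 at depth 0
  Q 91.0.0.21: descend 01011011 ; hops seen [H2,H3] ; pick H3
  del 234.161.139.136/29 (clear depth 29)
  Q 91.0.1.210: descend 01011011 ; hops seen [H2,H3] ; pick H3
  Q 91.136.225.79: descend 01011011 ; hops seen [H2,H3] ; pick H3
  Q 184.93.99.59: descend 1 ; hops seen [H2] ; pick H2
  add 91.58.0.0/16 -> H3 at depth 16
  add 234.161.139.0/24 -> H2 at depth 24
  Q 91.58.9.58: descend 0101101100111010 ; hops seen [H2,H3,H3] ; pick H3
  add 234.160.0.0/14 -> H2 at depth 14
  Q 234.160.16.222: descend 111010101010000 ; hops seen [H2,H2] ; pick H2
  add 100.133.0.0/18 -> H2 at depth 18
  Q 28.162.101.197: descend 0 ; hops seen [H2] ; pick H2
  del 0.0.0.0/0 (clear depth 0)
  Q 90.153.132.38: descend 0101101 ; hops seen [∅] ; pick no-route
  del 234.160.0.0/14 (clear depth 14)
  del 91.0.0.0/8 (clear depth 8)

== LOOKUPS ==
["H3","H3","H3","H3","H2","H3","H2","H2","no-route"]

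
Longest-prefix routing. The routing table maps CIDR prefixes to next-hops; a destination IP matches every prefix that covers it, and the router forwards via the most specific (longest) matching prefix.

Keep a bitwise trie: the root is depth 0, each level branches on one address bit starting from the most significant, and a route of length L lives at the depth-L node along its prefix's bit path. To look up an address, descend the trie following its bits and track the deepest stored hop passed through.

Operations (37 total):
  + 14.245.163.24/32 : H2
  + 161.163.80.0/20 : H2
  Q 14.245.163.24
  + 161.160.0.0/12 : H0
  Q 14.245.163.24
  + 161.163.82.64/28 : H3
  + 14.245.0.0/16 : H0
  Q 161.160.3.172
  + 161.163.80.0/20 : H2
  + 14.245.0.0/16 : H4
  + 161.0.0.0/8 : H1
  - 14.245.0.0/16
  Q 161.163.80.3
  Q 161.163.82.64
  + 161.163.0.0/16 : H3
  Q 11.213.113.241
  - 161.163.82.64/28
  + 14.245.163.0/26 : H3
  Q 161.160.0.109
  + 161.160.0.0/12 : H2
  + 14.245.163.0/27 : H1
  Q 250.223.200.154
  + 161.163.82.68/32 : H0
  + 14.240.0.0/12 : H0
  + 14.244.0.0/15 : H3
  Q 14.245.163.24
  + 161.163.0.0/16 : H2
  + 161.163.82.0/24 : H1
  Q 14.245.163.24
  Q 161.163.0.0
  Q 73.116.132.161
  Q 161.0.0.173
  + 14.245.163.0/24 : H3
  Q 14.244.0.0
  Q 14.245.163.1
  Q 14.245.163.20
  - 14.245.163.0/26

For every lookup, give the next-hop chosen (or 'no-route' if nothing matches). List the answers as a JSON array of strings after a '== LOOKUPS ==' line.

Process each operation:
  add 14.245.163.24/32 -> H2 at depth 32
  add 161.163.80.0/20 -> H2 at depth 20
  lookup 14.245.163.24: bits 00001110111101011010001100011000 walk d0:-→d1:-→d2:-→d3:-→d4:-→d5:-→d6:-→d7:-→d8:-→d9:-→d10:-→d11:-→d12:-→d13:-→d14:-→d15:-→d16:-→d17:-→d18:-→d19:-→d20:-→d21:-→d22:-→d23:-→d24:-→d25:-→d26:-→d27:-→d28:-→d29:-→d30:-→d31:-→d32:H2 -> H2
  add 161.160.0.0/12 -> H0 at depth 12
  lookup 14.245.163.24: bits 00001110111101011010001100011000 walk d0:-→d1:-→d2:-→d3:-→d4:-→d5:-→d6:-→d7:-→d8:-→d9:-→d10:-→d11:-→d12:-→d13:-→d14:-→d15:-→d16:-→d17:-→d18:-→d19:-→d20:-→d21:-→d22:-→d23:-→d24:-→d25:-→d26:-→d27:-→d28:-→d29:-→d30:-→d31:-→d32:H2 -> H2
  add 161.163.82.64/28 -> H3 at depth 28
  add 14.245.0.0/16 -> H0 at depth 16
  lookup 161.160.3.172: bits 10100001101000 walk d0:-→d1:-→d2:-→d3:-→d4:-→d5:-→d6:-→d7:-→d8:-→d9:-→d10:-→d11:-→d12:H0→d13:-→d14:- -> H0
  add 161.163.80.0/20 -> H2 at depth 20
  add 14.245.0.0/16 -> H4 at depth 16
  add 161.0.0.0/8 -> H1 at depth 8
  del 14.245.0.0/16 (clear depth 16)
  lookup 161.163.80.3: bits 1010000110100011010100 walk d0:-→d1:-→d2:-→d3:-→d4:-→d5:-→d6:-→d7:-→d8:H1→d9:-→d10:-→d11:-→d12:H0→d13:-→d14:-→d15:-→d16:-→d17:-→d18:-→d19:-→d20:H2→d21:-→d22:- -> H2
  lookup 161.163.82.64: bits 1010000110100011010100100100 walk d0:-→d1:-→d2:-→d3:-→d4:-→d5:-→d6:-→d7:-→d8:H1→d9:-→d10:-→d11:-→d12:H0→d13:-→d14:-→d15:-→d16:-→d17:-→d18:-→d19:-→d20:H2→d21:-→d22:-→d23:-→d24:-→d25:-→d26:-→d27:-→d28:H3 -> H3
  add 161.163.0.0/16 -> H3 at depth 16
  lookup 11.213.113.241: bits 00001 walk d0:-→d1:-→d2:-→d3:-→d4:-→d5:- -> no-route
  del 161.163.82.64/28 (clear depth 28)
  add 14.245.163.0/26 -> H3 at depth 26
  lookup 161.160.0.109: bits 10100001101000 walk d0:-→d1:-→d2:-→d3:-→d4:-→d5:-→d6:-→d7:-→d8:H1→d9:-→d10:-→d11:-→d12:H0→d13:-→d14:- -> H0
  add 161.160.0.0/12 -> H2 at depth 12
  add 14.245.163.0/27 -> H1 at depth 27
  lookup 250.223.200.154: bits 1 walk d0:-→d1:- -> no-route
  add 161.163.82.68/32 -> H0 at depth 32
  add 14.240.0.0/12 -> H0 at depth 12
  add 14.244.0.0/15 -> H3 at depth 15
  lookup 14.245.163.24: bits 00001110111101011010001100011000 walk d0:-→d1:-→d2:-→d3:-→d4:-→d5:-→d6:-→d7:-→d8:-→d9:-→d10:-→d11:-→d12:H0→d13:-→d14:-→d15:H3→d16:-→d17:-→d18:-→d19:-→d20:-→d21:-→d22:-→d23:-→d24:-→d25:-→d26:H3→d27:H1→d28:-→d29:-→d30:-→d31:-→d32:H2 -> H2
  add 161.163.0.0/16 -> H2 at depth 16
  add 161.163.82.0/24 -> H1 at depth 24
  lookup 14.245.163.24: bits 00001110111101011010001100011000 walk d0:-→d1:-→d2:-→d3:-→d4:-→d5:-→d6:-→d7:-→d8:-→d9:-→d10:-→d11:-→d12:H0→d13:-→d14:-→d15:H3→d16:-→d17:-→d18:-→d19:-→d20:-→d21:-→d22:-→d23:-→d24:-→d25:-→d26:H3→d27:H1→d28:-→d29:-→d30:-→d31:-→d32:H2 -> H2
  lookup 161.163.0.0: bits 10100001101000110 walk d0:-→d1:-→d2:-→d3:-→d4:-→d5:-→d6:-→d7:-→d8:H1→d9:-→d10:-→d11:-→d12:H2→d13:-→d14:-→d15:-→d16:H2→d17:- -> H2
  lookup 73.116.132.161: bits 0 walk d0:-→d1:- -> no-route
  lookup 161.0.0.173: bits 10100001 walk d0:-→d1:-→d2:-→d3:-→d4:-→d5:-→d6:-→d7:-→d8:H1 -> H1
  add 14.245.163.0/24 -> H3 at depth 24
  lookup 14.244.0.0: bits 000011101111010 walk d0:-→d1:-→d2:-→d3:-→d4:-→d5:-→d6:-→d7:-→d8:-→d9:-→d10:-→d11:-→d12:H0→d13:-→d14:-→d15:H3 -> H3
  lookup 14.245.163.1: bits 000011101111010110100011000 walk d0:-→d1:-→d2:-→d3:-→d4:-→d5:-→d6:-→d7:-→d8:-→d9:-→d10:-→d11:-→d12:H0→d13:-→d14:-→d15:H3→d16:-→d17:-→d18:-→d19:-→d20:-→d21:-→d22:-→d23:-→d24:H3→d25:-→d26:H3→d27:H1 -> H1
  lookup 14.245.163.20: bits 0000111011110101101000110001 walk d0:-→d1:-→d2:-→d3:-→d4:-→d5:-→d6:-→d7:-→d8:-→d9:-→d10:-→d11:-→d12:H0→d13:-→d14:-→d15:H3→d16:-→d17:-→d18:-→d19:-→d20:-→d21:-→d22:-→d23:-→d24:H3→d25:-→d26:H3→d27:H1→d28:- -> H1
  del 14.245.163.0/26 (clear depth 26)

== LOOKUPS ==
["H2","H2","H0","H2","H3","no-route","H0","no-route","H2","H2","H2","no-route","H1","H3","H1","H1"]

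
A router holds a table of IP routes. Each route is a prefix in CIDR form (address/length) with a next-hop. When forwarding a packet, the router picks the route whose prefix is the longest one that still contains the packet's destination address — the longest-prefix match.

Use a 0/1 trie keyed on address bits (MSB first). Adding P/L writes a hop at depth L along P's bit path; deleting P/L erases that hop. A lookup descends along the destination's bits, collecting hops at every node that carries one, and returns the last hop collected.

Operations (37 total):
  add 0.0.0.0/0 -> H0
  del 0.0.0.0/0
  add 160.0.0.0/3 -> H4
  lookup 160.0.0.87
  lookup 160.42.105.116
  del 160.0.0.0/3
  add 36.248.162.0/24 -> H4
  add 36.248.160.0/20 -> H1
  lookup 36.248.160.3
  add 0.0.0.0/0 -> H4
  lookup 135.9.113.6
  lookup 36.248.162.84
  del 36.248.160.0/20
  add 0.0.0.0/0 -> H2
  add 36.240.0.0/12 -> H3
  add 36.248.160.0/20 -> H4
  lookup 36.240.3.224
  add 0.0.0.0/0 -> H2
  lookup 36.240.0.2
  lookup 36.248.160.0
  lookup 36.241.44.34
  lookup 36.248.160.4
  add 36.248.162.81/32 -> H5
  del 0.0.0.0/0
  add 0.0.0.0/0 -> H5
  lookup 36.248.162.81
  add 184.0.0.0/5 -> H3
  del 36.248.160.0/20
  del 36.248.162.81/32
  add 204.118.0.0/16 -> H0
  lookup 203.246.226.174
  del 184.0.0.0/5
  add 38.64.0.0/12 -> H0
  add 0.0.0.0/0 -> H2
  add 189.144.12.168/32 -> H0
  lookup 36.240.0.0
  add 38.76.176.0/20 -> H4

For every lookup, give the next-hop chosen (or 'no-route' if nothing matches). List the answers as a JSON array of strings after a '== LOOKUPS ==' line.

Process each operation:
  + 0.0.0.0/0 (H0) depth=0
  - 0.0.0.0/0 clear@0
  + 160.0.0.0/3 (H4) depth=3
  Q 160.0.0.87: descend 101 ; hops seen [H4] ; pick H4
  Q 160.42.105.116: descend 101 ; hops seen [H4] ; pick H4
  - 160.0.0.0/3 clear@3
  + 36.248.162.0/24 (H4) depth=24
  + 36.248.160.0/20 (H1) depth=20
  Q 36.248.160.3: descend 0010010011111000101000 ; hops seen [H1] ; pick H1
  + 0.0.0.0/0 (H4) depth=0
  Q 135.9.113.6: descend 10 ; hops seen [H4] ; pick H4
  Q 36.248.162.84: descend 001001001111100010100010 ; hops seen [H4,H1,H4] ; pick H4
  - 36.248.160.0/20 clear@20
  + 0.0.0.0/0 (H2) depth=0
  + 36.240.0.0/12 (H3) depth=12
  + 36.248.160.0/20 (H4) depth=20
  Q 36.240.3.224: descend 001001001111 ; hops seen [H2,H3] ; pick H3
  + 0.0.0.0/0 (H2) depth=0
  Q 36.240.0.2: descend 001001001111 ; hops seen [H2,H3] ; pick H3
  Q 36.248.160.0: descend 0010010011111000101000 ; hops seen [H2,H3,H4] ; pick H4
  Q 36.241.44.34: descend 001001001111 ; hops seen [H2,H3] ; pick H3
  Q 36.248.160.4: descend 0010010011111000101000 ; hops seen [H2,H3,H4] ; pick H4
  + 36.248.162.81/32 (H5) depth=32
  - 0.0.0.0/0 clear@0
  + 0.0.0.0/0 (H5) depth=0
  Q 36.248.162.81: descend 00100100111110001010001001010001 ; hops seen [H5,H3,H4,H4,H5] ; pick H5
  + 184.0.0.0/5 (H3) depth=5
  - 36.248.160.0/20 clear@20
  - 36.248.162.81/32 clear@32
  + 204.118.0.0/16 (H0) depth=16
  Q 203.246.226.174: descend 11001 ; hops seen [H5] ; pick H5
  - 184.0.0.0/5 clear@5
  + 38.64.0.0/12 (H0) depth=12
  + 0.0.0.0/0 (H2) depth=0
  + 189.144.12.168/32 (H0) depth=32
  Q 36.240.0.0: descend 001001001111 ; hops seen [H2,H3] ; pick H3
  + 38.76.176.0/20 (H4) depth=20

== LOOKUPS ==
["H4","H4","H1","H4","H4","H3","H3","H4","H3","H4","H5","H5","H3"]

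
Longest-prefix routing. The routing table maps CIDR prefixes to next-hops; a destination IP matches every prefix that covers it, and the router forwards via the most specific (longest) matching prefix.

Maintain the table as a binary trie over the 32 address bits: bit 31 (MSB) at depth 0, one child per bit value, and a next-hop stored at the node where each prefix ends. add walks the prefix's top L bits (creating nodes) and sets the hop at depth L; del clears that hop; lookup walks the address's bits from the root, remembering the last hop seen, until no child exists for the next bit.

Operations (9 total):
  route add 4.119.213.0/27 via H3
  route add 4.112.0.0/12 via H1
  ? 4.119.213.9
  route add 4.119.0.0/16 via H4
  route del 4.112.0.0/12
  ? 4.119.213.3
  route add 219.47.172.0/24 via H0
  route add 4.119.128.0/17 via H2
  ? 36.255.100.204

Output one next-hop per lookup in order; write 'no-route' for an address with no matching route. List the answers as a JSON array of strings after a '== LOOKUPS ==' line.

Process each operation:
  add 4.119.213.0/27 -> H3 at depth 27
  add 4.112.0.0/12 -> H1 at depth 12
  lookup 4.119.213.9: bits 000001000111011111010101000 walk d0:-→d1:-→d2:-→d3:-→d4:-→d5:-→d6:-→d7:-→d8:-→d9:-→d10:-→d11:-→d12:H1→d13:-→d14:-→d15:-→d16:-→d17:-→d18:-→d19:-→d20:-→d21:-→d22:-→d23:-→d24:-→d25:-→d26:-→d27:H3 -> H3
  add 4.119.0.0/16 -> H4 at depth 16
  del 4.112.0.0/12 (clear depth 12)
  lookup 4.119.213.3: bits 000001000111011111010101000 walk d0:-→d1:-→d2:-→d3:-→d4:-→d5:-→d6:-→d7:-→d8:-→d9:-→d10:-→d11:-→d12:-→d13:-→d14:-→d15:-→d16:H4→d17:-→d18:-→d19:-→d20:-→d21:-→d22:-→d23:-→d24:-→d25:-→d26:-→d27:H3 -> H3
  add 219.47.172.0/24 -> H0 at depth 24
  add 4.119.128.0/17 -> H2 at depth 17
  lookup 36.255.100.204: bits 00 walk d0:-→d1:-→d2:- -> no-route

== LOOKUPS ==
["H3","H3","no-route"]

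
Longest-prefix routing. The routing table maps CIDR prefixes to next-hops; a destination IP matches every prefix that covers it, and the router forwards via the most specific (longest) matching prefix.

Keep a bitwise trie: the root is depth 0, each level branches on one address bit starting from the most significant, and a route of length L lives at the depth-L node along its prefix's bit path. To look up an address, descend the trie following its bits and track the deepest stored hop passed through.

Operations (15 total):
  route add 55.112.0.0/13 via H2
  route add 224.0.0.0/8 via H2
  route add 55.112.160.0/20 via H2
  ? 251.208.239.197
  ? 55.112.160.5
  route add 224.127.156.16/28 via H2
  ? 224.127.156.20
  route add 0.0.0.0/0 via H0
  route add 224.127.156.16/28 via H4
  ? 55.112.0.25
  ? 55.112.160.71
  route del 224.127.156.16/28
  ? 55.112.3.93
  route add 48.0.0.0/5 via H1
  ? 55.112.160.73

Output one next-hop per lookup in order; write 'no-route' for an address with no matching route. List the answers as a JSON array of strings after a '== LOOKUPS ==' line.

Apply in order:
  + 55.112.0.0/13 (H2) depth=13
  + 224.0.0.0/8 (H2) depth=8
  + 55.112.160.0/20 (H2) depth=20
  lookup 251.208.239.197: bits 111 walk d0:-→d1:-→d2:-→d3:- -> no-route
  lookup 55.112.160.5: bits 00110111011100001010 walk d0:-→d1:-→d2:-→d3:-→d4:-→d5:-→d6:-→d7:-→d8:-→d9:-→d10:-→d11:-→d12:-→d13:H2→d14:-→d15:-→d16:-→d17:-→d18:-→d19:-→d20:H2 -> H2
  + 224.127.156.16/28 (H2) depth=28
  lookup 224.127.156.20: bits 1110000001111111100111000001 walk d0:-→d1:-→d2:-→d3:-→d4:-→d5:-→d6:-→d7:-→d8:H2→d9:-→d10:-→d11:-→d12:-→d13:-→d14:-→d15:-→d16:-→d17:-→d18:-→d19:-→d20:-→d21:-→d22:-→d23:-→d24:-→d25:-→d26:-→d27:-→d28:H2 -> H2
  + 0.0.0.0/0 (H0) depth=0
  + 224.127.156.16/28 (H4) depth=28
  lookup 55.112.0.25: bits 0011011101110000 walk d0:H0→d1:-→d2:-→d3:-→d4:-→d5:-→d6:-→d7:-→d8:-→d9:-→d10:-→d11:-→d12:-→d13:H2→d14:-→d15:-→d16:- -> H2
  lookup 55.112.160.71: bits 00110111011100001010 walk d0:H0→d1:-→d2:-→d3:-→d4:-→d5:-→d6:-→d7:-→d8:-→d9:-→d10:-→d11:-→d12:-→d13:H2→d14:-→d15:-→d16:-→d17:-→d18:-→d19:-→d20:H2 -> H2
  - 224.127.156.16/28 clear@28
  lookup 55.112.3.93: bits 0011011101110000 walk d0:H0→d1:-→d2:-→d3:-→d4:-→d5:-→d6:-→d7:-→d8:-→d9:-→d10:-→d11:-→d12:-→d13:H2→d14:-→d15:-→d16:- -> H2
  + 48.0.0.0/5 (H1) depth=5
  lookup 55.112.160.73: bits 00110111011100001010 walk d0:H0→d1:-→d2:-→d3:-→d4:-→d5:H1→d6:-→d7:-→d8:-→d9:-→d10:-→d11:-→d12:-→d13:H2→d14:-→d15:-→d16:-→d17:-→d18:-→d19:-→d20:H2 -> H2

== LOOKUPS ==
["no-route","H2","H2","H2","H2","H2","H2"]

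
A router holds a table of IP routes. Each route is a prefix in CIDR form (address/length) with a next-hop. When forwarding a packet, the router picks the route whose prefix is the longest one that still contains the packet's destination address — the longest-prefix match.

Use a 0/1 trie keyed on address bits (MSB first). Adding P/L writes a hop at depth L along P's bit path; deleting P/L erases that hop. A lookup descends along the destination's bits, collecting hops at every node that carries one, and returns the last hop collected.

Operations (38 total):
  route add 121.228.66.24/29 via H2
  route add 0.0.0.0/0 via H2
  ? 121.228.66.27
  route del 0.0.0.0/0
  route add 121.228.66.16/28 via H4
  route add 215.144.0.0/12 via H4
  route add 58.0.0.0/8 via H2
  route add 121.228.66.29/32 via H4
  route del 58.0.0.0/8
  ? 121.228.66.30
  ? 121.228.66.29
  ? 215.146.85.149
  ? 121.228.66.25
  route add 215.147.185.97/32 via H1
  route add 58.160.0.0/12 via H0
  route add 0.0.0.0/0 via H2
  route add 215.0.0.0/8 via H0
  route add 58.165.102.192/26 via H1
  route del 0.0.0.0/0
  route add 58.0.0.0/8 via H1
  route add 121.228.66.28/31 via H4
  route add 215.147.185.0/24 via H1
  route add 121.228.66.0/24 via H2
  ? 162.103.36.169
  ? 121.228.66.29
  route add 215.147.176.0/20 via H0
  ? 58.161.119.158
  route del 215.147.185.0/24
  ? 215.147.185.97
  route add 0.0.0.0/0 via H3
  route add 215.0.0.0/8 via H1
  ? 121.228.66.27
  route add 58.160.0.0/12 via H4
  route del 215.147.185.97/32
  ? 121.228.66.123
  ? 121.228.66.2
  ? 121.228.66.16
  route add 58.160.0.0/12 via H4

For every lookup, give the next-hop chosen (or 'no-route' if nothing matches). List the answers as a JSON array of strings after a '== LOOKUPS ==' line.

Process each operation:
  add 121.228.66.24/29 -> H2 at depth 29
  add 0.0.0.0/0 -> H2 at depth 0
  ? 121.228.66.27  path d0:H2→d1:-→d2:-→d3:-→d4:-→d5:-→d6:-→d7:-→d8:-→d9:-→d10:-→d11:-→d12:-→d13:-→d14:-→d15:-→d16:-→d17:-→d18:-→d19:-→d20:-→d21:-→d22:-→d23:-→d24:-→d25:-→d26:-→d27:-→d28:-→d29:H2  best=H2
  del 0.0.0.0/0 (clear depth 0)
  add 121.228.66.16/28 -> H4 at depth 28
  add 215.144.0.0/12 -> H4 at depth 12
  add 58.0.0.0/8 -> H2 at depth 8
  add 121.228.66.29/32 -> H4 at depth 32
  del 58.0.0.0/8 (clear depth 8)
  ? 121.228.66.30  path d0:-→d1:-→d2:-→d3:-→d4:-→d5:-→d6:-→d7:-→d8:-→d9:-→d10:-→d11:-→d12:-→d13:-→d14:-→d15:-→d16:-→d17:-→d18:-→d19:-→d20:-→d21:-→d22:-→d23:-→d24:-→d25:-→d26:-→d27:-→d28:H4→d29:H2→d30:-  best=H2
  ? 121.228.66.29  path d0:-→d1:-→d2:-→d3:-→d4:-→d5:-→d6:-→d7:-→d8:-→d9:-→d10:-→d11:-→d12:-→d13:-→d14:-→d15:-→d16:-→d17:-→d18:-→d19:-→d20:-→d21:-→d22:-→d23:-→d24:-→d25:-→d26:-→d27:-→d28:H4→d29:H2→d30:-→d31:-→d32:H4  best=H4
  ? 215.146.85.149  path d0:-→d1:-→d2:-→d3:-→d4:-→d5:-→d6:-→d7:-→d8:-→d9:-→d10:-→d11:-→d12:H4  best=H4
  ? 121.228.66.25  path d0:-→d1:-→d2:-→d3:-→d4:-→d5:-→d6:-→d7:-→d8:-→d9:-→d10:-→d11:-→d12:-→d13:-→d14:-→d15:-→d16:-→d17:-→d18:-→d19:-→d20:-→d21:-→d22:-→d23:-→d24:-→d25:-→d26:-→d27:-→d28:H4→d29:H2  best=H2
  add 215.147.185.97/32 -> H1 at depth 32
  add 58.160.0.0/12 -> H0 at depth 12
  add 0.0.0.0/0 -> H2 at depth 0
  add 215.0.0.0/8 -> H0 at depth 8
  add 58.165.102.192/26 -> H1 at depth 26
  del 0.0.0.0/0 (clear depth 0)
  add 58.0.0.0/8 -> H1 at depth 8
  add 121.228.66.28/31 -> H4 at depth 31
  add 215.147.185.0/24 -> H1 at depth 24
  add 121.228.66.0/24 -> H2 at depth 24
  ? 162.103.36.169  path d0:-→d1:-  best=no-route
  ? 121.228.66.29  path d0:-→d1:-→d2:-→d3:-→d4:-→d5:-→d6:-→d7:-→d8:-→d9:-→d10:-→d11:-→d12:-→d13:-→d14:-→d15:-→d16:-→d17:-→d18:-→d19:-→d20:-→d21:-→d22:-→d23:-→d24:H2→d25:-→d26:-→d27:-→d28:H4→d29:H2→d30:-→d31:H4→d32:H4  best=H4
  add 215.147.176.0/20 -> H0 at depth 20
  ? 58.161.119.158  path d0:-→d1:-→d2:-→d3:-→d4:-→d5:-→d6:-→d7:-→d8:H1→d9:-→d10:-→d11:-→d12:H0→d13:-  best=H0
  del 215.147.185.0/24 (clear depth 24)
  ? 215.147.185.97  path d0:-→d1:-→d2:-→d3:-→d4:-→d5:-→d6:-→d7:-→d8:H0→d9:-→d10:-→d11:-→d12:H4→d13:-→d14:-→d15:-→d16:-→d17:-→d18:-→d19:-→d20:H0→d21:-→d22:-→d23:-→d24:-→d25:-→d26:-→d27:-→d28:-→d29:-→d30:-→d31:-→d32:H1  best=H1
  add 0.0.0.0/0 -> H3 at depth 0
  add 215.0.0.0/8 -> H1 at depth 8
  ? 121.228.66.27  path d0:H3→d1:-→d2:-→d3:-→d4:-→d5:-→d6:-→d7:-→d8:-→d9:-→d10:-→d11:-→d12:-→d13:-→d14:-→d15:-→d16:-→d17:-→d18:-→d19:-→d20:-→d21:-→d22:-→d23:-→d24:H2→d25:-→d26:-→d27:-→d28:H4→d29:H2  best=H2
  add 58.160.0.0/12 -> H4 at depth 12
  del 215.147.185.97/32 (clear depth 32)
  ? 121.228.66.123  path d0:H3→d1:-→d2:-→d3:-→d4:-→d5:-→d6:-→d7:-→d8:-→d9:-→d10:-→d11:-→d12:-→d13:-→d14:-→d15:-→d16:-→d17:-→d18:-→d19:-→d20:-→d21:-→d22:-→d23:-→d24:H2→d25:-  best=H2
  ? 121.228.66.2  path d0:H3→d1:-→d2:-→d3:-→d4:-→d5:-→d6:-→d7:-→d8:-→d9:-→d10:-→d11:-→d12:-→d13:-→d14:-→d15:-→d16:-→d17:-→d18:-→d19:-→d20:-→d21:-→d22:-→d23:-→d24:H2→d25:-→d26:-→d27:-  best=H2
  ? 121.228.66.16  path d0:H3→d1:-→d2:-→d3:-→d4:-→d5:-→d6:-→d7:-→d8:-→d9:-→d10:-→d11:-→d12:-→d13:-→d14:-→d15:-→d16:-→d17:-→d18:-→d19:-→d20:-→d21:-→d22:-→d23:-→d24:H2→d25:-→d26:-→d27:-→d28:H4  best=H4
  add 58.160.0.0/12 -> H4 at depth 12

== LOOKUPS ==
["H2","H2","H4","H4","H2","no-route","H4","H0","H1","H2","H2","H2","H4"]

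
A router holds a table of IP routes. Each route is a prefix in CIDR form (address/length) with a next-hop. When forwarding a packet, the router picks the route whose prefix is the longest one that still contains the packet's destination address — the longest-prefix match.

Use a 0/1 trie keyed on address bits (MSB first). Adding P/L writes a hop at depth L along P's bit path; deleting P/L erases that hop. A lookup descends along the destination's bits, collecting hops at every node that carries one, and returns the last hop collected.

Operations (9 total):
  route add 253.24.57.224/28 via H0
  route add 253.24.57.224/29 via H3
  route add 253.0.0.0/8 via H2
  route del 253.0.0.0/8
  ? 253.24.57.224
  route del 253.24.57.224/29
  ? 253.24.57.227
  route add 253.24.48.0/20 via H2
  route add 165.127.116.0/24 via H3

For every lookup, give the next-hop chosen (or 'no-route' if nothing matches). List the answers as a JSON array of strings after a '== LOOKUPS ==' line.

Process each operation:
  + 253.24.57.224/28 (H0) depth=28
  + 253.24.57.224/29 (H3) depth=29
  + 253.0.0.0/8 (H2) depth=8
  - 253.0.0.0/8 clear@8
  ? 253.24.57.224  path d0:-→d1:-→d2:-→d3:-→d4:-→d5:-→d6:-→d7:-→d8:-→d9:-→d10:-→d11:-→d12:-→d13:-→d14:-→d15:-→d16:-→d17:-→d18:-→d19:-→d20:-→d21:-→d22:-→d23:-→d24:-→d25:-→d26:-→d27:-→d28:H0→d29:H3  best=H3
  - 253.24.57.224/29 clear@29
  ? 253.24.57.227  path d0:-→d1:-→d2:-→d3:-→d4:-→d5:-→d6:-→d7:-→d8:-→d9:-→d10:-→d11:-→d12:-→d13:-→d14:-→d15:-→d16:-→d17:-→d18:-→d19:-→d20:-→d21:-→d22:-→d23:-→d24:-→d25:-→d26:-→d27:-→d28:H0→d29:-  best=H0
  + 253.24.48.0/20 (H2) depth=20
  + 165.127.116.0/24 (H3) depth=24

== LOOKUPS ==
["H3","H0"]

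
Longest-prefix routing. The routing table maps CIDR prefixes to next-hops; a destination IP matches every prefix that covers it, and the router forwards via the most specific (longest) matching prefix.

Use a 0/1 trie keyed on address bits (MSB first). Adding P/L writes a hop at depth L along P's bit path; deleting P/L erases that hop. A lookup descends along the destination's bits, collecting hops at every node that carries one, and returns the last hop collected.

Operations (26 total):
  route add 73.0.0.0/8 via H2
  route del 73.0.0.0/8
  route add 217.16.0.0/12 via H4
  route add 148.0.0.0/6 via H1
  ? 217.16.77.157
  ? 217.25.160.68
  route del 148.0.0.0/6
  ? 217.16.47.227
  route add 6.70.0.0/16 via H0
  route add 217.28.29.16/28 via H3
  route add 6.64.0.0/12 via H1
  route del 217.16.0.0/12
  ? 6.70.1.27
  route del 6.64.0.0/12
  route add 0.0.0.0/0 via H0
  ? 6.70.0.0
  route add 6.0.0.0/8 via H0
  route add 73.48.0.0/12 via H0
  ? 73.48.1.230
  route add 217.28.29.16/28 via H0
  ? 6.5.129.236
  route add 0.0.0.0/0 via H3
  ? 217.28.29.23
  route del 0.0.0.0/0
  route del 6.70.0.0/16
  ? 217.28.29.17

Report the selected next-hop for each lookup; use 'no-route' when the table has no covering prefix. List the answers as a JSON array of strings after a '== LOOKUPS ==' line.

Apply in order:
  add 73.0.0.0/8 -> H2 at depth 8
  - 73.0.0.0/8 clear@8
  add 217.16.0.0/12 -> H4 at depth 12
  add 148.0.0.0/6 -> H1 at depth 6
  Q 217.16.77.157: descend 110110010001 ; hops seen [H4] ; pick H4
  Q 217.25.160.68: descend 110110010001 ; hops seen [H4] ; pick H4
  - 148.0.0.0/6 clear@6
  Q 217.16.47.227: descend 110110010001 ; hops seen [H4] ; pick H4
  add 6.70.0.0/16 -> H0 at depth 16
  add 217.28.29.16/28 -> H3 at depth 28
  add 6.64.0.0/12 -> H1 at depth 12
  - 217.16.0.0/12 clear@12
  Q 6.70.1.27: descend 0000011001000110 ; hops seen [H1,H0] ; pick H0
  - 6.64.0.0/12 clear@12
  add 0.0.0.0/0 -> H0 at depth 0
  Q 6.70.0.0: descend 0000011001000110 ; hops seen [H0,H0] ; pick H0
  add 6.0.0.0/8 -> H0 at depth 8
  add 73.48.0.0/12 -> H0 at depth 12
  Q 73.48.1.230: descend 010010010011 ; hops seen [H0,H0] ; pick H0
  add 217.28.29.16/28 -> H0 at depth 28
  Q 6.5.129.236: descend 000001100 ; hops seen [H0,H0] ; pick H0
  add 0.0.0.0/0 -> H3 at depth 0
  Q 217.28.29.23: descend 1101100100011100000111010001 ; hops seen [H3,H0] ; pick H0
  - 0.0.0.0/0 clear@0
  - 6.70.0.0/16 clear@16
  Q 217.28.29.17: descend 1101100100011100000111010001 ; hops seen [H0] ; pick H0

== LOOKUPS ==
["H4","H4","H4","H0","H0","H0","H0","H0","H0"]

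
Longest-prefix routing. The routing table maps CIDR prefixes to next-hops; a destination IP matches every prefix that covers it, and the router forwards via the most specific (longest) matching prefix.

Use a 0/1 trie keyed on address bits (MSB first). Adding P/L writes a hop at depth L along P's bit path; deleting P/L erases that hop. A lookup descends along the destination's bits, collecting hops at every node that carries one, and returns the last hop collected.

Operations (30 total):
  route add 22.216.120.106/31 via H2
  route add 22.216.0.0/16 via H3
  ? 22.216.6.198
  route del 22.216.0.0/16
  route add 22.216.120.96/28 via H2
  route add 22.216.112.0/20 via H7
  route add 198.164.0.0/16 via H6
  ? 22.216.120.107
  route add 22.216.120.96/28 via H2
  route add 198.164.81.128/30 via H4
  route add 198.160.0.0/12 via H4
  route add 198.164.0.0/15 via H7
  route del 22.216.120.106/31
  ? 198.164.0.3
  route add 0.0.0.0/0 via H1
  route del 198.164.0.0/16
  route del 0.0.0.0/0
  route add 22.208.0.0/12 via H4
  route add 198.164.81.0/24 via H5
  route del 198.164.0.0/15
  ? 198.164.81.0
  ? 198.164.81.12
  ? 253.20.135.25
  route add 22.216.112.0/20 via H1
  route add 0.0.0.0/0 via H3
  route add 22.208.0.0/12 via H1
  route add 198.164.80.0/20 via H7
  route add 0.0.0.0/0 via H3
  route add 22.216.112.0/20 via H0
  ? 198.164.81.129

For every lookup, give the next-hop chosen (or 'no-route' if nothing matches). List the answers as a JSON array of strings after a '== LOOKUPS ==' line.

Process each operation:
  add 22.216.120.106/31 -> H2 at depth 31
  add 22.216.0.0/16 -> H3 at depth 16
  lookup 22.216.6.198: bits 00010110110110000 walk d0:-→d1:-→d2:-→d3:-→d4:-→d5:-→d6:-→d7:-→d8:-→d9:-→d10:-→d11:-→d12:-→d13:-→d14:-→d15:-→d16:H3→d17:- -> H3
  del 22.216.0.0/16 (clear depth 16)
  add 22.216.120.96/28 -> H2 at depth 28
  add 22.216.112.0/20 -> H7 at depth 20
  add 198.164.0.0/16 -> H6 at depth 16
  lookup 22.216.120.107: bits 0001011011011000011110000110101 walk d0:-→d1:-→d2:-→d3:-→d4:-→d5:-→d6:-→d7:-→d8:-→d9:-→d10:-→d11:-→d12:-→d13:-→d14:-→d15:-→d16:-→d17:-→d18:-→d19:-→d20:H7→d21:-→d22:-→d23:-→d24:-→d25:-→d26:-→d27:-→d28:H2→d29:-→d30:-→d31:H2 -> H2
  add 22.216.120.96/28 -> H2 at depth 28
  add 198.164.81.128/30 -> H4 at depth 30
  add 198.160.0.0/12 -> H4 at depth 12
  add 198.164.0.0/15 -> H7 at depth 15
  del 22.216.120.106/31 (clear depth 31)
  lookup 198.164.0.3: bits 11000110101001000 walk d0:-→d1:-→d2:-→d3:-→d4:-→d5:-→d6:-→d7:-→d8:-→d9:-→d10:-→d11:-→d12:H4→d13:-→d14:-→d15:H7→d16:H6→d17:- -> H6
  add 0.0.0.0/0 -> H1 at depth 0
  del 198.164.0.0/16 (clear depth 16)
  del 0.0.0.0/0 (clear depth 0)
  add 22.208.0.0/12 -> H4 at depth 12
  add 198.164.81.0/24 -> H5 at depth 24
  del 198.164.0.0/15 (clear depth 15)
  lookup 198.164.81.0: bits 110001101010010001010001 walk d0:-→d1:-→d2:-→d3:-→d4:-→d5:-→d6:-→d7:-→d8:-→d9:-→d10:-→d11:-→d12:H4→d13:-→d14:-→d15:-→d16:-→d17:-→d18:-→d19:-→d20:-→d21:-→d22:-→d23:-→d24:H5 -> H5
  lookup 198.164.81.12: bits 110001101010010001010001 walk d0:-→d1:-→d2:-→d3:-→d4:-→d5:-→d6:-→d7:-→d8:-→d9:-→d10:-→d11:-→d12:H4→d13:-→d14:-→d15:-→d16:-→d17:-→d18:-→d19:-→d20:-→d21:-→d22:-→d23:-→d24:H5 -> H5
  lookup 253.20.135.25: bits 11 walk d0:-→d1:-→d2:- -> no-route
  add 22.216.112.0/20 -> H1 at depth 20
  add 0.0.0.0/0 -> H3 at depth 0
  add 22.208.0.0/12 -> H1 at depth 12
  add 198.164.80.0/20 -> H7 at depth 20
  add 0.0.0.0/0 -> H3 at depth 0
  add 22.216.112.0/20 -> H0 at depth 20
  lookup 198.164.81.129: bits 110001101010010001010001100000 walk d0:H3→d1:-→d2:-→d3:-→d4:-→d5:-→d6:-→d7:-→d8:-→d9:-→d10:-→d11:-→d12:H4→d13:-→d14:-→d15:-→d16:-→d17:-→d18:-→d19:-→d20:H7→d21:-→d22:-→d23:-→d24:H5→d25:-→d26:-→d27:-→d28:-→d29:-→d30:H4 -> H4

== LOOKUPS ==
["H3","H2","H6","H5","H5","no-route","H4"]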